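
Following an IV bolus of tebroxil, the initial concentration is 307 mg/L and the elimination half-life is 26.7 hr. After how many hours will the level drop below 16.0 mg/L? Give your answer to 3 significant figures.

114 hours

k = ln 2 / 26.7 = 0.02596 hr⁻¹
C(t) = C₀ e^(−kt)  ⇒  t = ln(C₀/C) / k
t = ln(307/16.0) / 0.02596 = 2.954 / 0.02596 ≈ 114 hours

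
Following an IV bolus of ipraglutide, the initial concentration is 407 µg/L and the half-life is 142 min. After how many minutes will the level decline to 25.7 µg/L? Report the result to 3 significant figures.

k = ln 2 / 142 = 0.004881 min⁻¹
C(t) = C₀ e^(−kt)  ⇒  t = ln(C₀/C) / k
t = ln(407/25.7) / 0.004881 = 2.762 / 0.004881 ≈ 566 minutes

566 minutes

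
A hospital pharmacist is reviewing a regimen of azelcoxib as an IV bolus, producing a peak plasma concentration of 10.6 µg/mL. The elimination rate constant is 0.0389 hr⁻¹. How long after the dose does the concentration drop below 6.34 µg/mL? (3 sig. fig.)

13.2 hours

C(t) = C₀ e^(−kt)  ⇒  t = ln(C₀/C) / k
t = ln(10.6/6.34) / 0.03890 = 0.5140 / 0.03890 ≈ 13.2 hours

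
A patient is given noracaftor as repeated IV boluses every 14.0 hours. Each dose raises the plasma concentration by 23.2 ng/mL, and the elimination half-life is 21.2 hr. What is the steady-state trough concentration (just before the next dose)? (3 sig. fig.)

40.0 ng/mL

k = ln 2 / 21.2 = 0.03270 hr⁻¹
Fraction remaining after one interval: e^(−kτ) = e^(−0.03270 × 14.0) = 0.6327
R = 1 / (1 − 0.6327) = 2.723
Css,max = 23.2 × 2.723 = 63.17 ng/mL
Css,min = Css,max × e^(−kτ) = 63.17 × 0.6327 ≈ 40.0 ng/mL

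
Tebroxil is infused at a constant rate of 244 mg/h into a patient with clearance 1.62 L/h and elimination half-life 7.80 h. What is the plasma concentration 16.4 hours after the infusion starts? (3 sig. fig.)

116 µg/mL

Css = rate / CL = 244 / 1.62 = 150.6 µg/mL
k = ln 2 / 7.80 = 0.08887 h⁻¹
C(t) = Css (1 − e^(−kt)) = 150.6 × (1 − e^(−1.457)) = 150.6 × 0.7672 ≈ 116 µg/mL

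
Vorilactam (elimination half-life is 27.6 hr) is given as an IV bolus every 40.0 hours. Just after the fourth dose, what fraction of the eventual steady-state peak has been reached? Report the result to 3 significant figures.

k = ln 2 / 27.6 = 0.02511 hr⁻¹
f_n = 1 − e^(−nkτ) = 1 − e^(−4 × 0.02511 × 40.0) = 1 − e^(−4.018) = 1 − 0.01798 ≈ 0.982

0.982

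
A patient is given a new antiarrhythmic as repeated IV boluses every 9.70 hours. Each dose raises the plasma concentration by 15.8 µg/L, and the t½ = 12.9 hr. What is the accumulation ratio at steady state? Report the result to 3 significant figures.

2.46

k = ln 2 / 12.9 = 0.05373 hr⁻¹
Fraction remaining after one interval: e^(−kτ) = e^(−0.05373 × 9.70) = 0.5938
R = 1 / (1 − 0.5938) = 1 / 0.4062 ≈ 2.46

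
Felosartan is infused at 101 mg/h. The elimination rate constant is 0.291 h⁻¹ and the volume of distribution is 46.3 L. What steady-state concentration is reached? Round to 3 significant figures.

CL = k · V = 0.291 × 46.3 = 13.47 L/h
Css = rate / CL = 101 / 13.47 ≈ 7.50 µg/mL

7.50 µg/mL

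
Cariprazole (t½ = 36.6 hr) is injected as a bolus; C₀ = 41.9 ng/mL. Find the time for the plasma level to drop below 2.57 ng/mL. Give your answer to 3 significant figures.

k = ln 2 / 36.6 = 0.01894 hr⁻¹
C(t) = C₀ e^(−kt)  ⇒  t = ln(C₀/C) / k
t = ln(41.9/2.57) / 0.01894 = 2.791 / 0.01894 ≈ 147 hours

147 hours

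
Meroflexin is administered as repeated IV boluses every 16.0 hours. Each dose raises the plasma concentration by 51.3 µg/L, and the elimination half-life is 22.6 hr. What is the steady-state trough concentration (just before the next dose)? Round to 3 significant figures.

81.0 µg/L

k = ln 2 / 22.6 = 0.03067 hr⁻¹
Fraction remaining after one interval: e^(−kτ) = e^(−0.03067 × 16.0) = 0.6122
R = 1 / (1 − 0.6122) = 2.579
Css,max = 51.3 × 2.579 = 132.3 µg/L
Css,min = Css,max × e^(−kτ) = 132.3 × 0.6122 ≈ 81.0 µg/L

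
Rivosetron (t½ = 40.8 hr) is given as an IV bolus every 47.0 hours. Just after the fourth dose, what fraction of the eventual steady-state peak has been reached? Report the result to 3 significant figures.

0.959

k = ln 2 / 40.8 = 0.01699 hr⁻¹
f_n = 1 − e^(−nkτ) = 1 − e^(−4 × 0.01699 × 47.0) = 1 − e^(−3.194) = 1 − 0.04101 ≈ 0.959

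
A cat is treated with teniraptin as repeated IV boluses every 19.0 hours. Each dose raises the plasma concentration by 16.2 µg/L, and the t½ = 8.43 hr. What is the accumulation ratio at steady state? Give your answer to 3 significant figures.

1.27

k = ln 2 / 8.43 = 0.08222 hr⁻¹
Fraction remaining after one interval: e^(−kτ) = e^(−0.08222 × 19.0) = 0.2097
R = 1 / (1 − 0.2097) = 1 / 0.7903 ≈ 1.27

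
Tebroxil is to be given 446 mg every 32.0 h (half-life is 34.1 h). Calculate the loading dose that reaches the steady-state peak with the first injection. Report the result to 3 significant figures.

933 mg

k = ln 2 / 34.1 = 0.02033 h⁻¹
Accumulation ratio R = 1 / (1 − e^(−kτ)) = 1 / (1 − e^(−0.02033×32.0)) = 1 / (1 − 0.5218) = 2.091
Loading dose = maintenance dose × R = 446 × 2.091 ≈ 933 mg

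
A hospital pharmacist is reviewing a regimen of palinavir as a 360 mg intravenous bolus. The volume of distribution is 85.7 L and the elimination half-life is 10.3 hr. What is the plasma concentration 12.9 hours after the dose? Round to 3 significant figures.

C₀ = dose / V = 360 / 85.7 = 4.201 mg/L
k = ln 2 / 10.3 = 0.06730 hr⁻¹
C(t) = C₀ e^(−kt) = 4.201 × e^(−0.06730 × 12.9) = 4.201 × e^(−0.8681) = 4.201 × 0.4197 ≈ 1.76 mg/L

1.76 mg/L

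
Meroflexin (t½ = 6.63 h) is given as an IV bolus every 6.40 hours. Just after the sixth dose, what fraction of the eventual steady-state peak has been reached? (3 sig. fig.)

k = ln 2 / 6.63 = 0.1045 h⁻¹
f_n = 1 − e^(−nkτ) = 1 − e^(−6 × 0.1045 × 6.40) = 1 − e^(−4.015) = 1 − 0.01805 ≈ 0.982

0.982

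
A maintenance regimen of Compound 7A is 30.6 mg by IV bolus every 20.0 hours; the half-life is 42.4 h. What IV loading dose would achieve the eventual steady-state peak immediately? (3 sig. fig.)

110 mg

k = ln 2 / 42.4 = 0.01635 h⁻¹
Accumulation ratio R = 1 / (1 − e^(−kτ)) = 1 / (1 − e^(−0.01635×20.0)) = 1 / (1 − 0.7211) = 3.586
Loading dose = maintenance dose × R = 30.6 × 3.586 ≈ 110 mg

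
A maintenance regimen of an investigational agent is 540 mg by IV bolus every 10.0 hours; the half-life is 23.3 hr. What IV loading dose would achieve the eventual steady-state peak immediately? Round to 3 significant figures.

k = ln 2 / 23.3 = 0.02975 hr⁻¹
Accumulation ratio R = 1 / (1 − e^(−kτ)) = 1 / (1 − e^(−0.02975×10.0)) = 1 / (1 − 0.7427) = 3.886
Loading dose = maintenance dose × R = 540 × 3.886 ≈ 2100 mg

2100 mg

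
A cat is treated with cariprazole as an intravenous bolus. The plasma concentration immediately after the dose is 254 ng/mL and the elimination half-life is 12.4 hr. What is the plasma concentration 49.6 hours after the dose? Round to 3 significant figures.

k = ln 2 / 12.4 = 0.05590 hr⁻¹
49.6 hr is 4.000 half-lives, so C = 254 × (1/2)^4.000 = 254 × 0.06250 ≈ 15.9 ng/mL

15.9 ng/mL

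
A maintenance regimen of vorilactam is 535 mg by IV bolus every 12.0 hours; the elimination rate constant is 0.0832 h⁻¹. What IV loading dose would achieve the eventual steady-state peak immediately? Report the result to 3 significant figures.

847 mg

Accumulation ratio R = 1 / (1 − e^(−kτ)) = 1 / (1 − e^(−0.08320×12.0)) = 1 / (1 − 0.3685) = 1.583
Loading dose = maintenance dose × R = 535 × 1.583 ≈ 847 mg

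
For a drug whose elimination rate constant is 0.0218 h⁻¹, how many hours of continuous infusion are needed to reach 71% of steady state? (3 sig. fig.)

f = 1 − e^(−kt)  ⇒  t = −ln(1 − f) / k
t = −ln(1 − 0.71) / 0.02180 = 1.238 / 0.02180 ≈ 56.8 hours

56.8 hours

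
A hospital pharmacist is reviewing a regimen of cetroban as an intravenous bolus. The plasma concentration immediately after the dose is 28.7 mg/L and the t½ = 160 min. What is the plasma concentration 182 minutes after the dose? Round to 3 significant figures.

13.0 mg/L

k = ln 2 / 160 = 0.004332 min⁻¹
C(t) = C₀ e^(−kt) = 28.7 × e^(−0.004332 × 182) = 28.7 × e^(−0.7885) = 28.7 × 0.4545 ≈ 13.0 mg/L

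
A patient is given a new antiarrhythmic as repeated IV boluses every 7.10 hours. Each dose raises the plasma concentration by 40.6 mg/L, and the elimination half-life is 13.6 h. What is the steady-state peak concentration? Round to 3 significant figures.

k = ln 2 / 13.6 = 0.05097 h⁻¹
Fraction remaining after one interval: e^(−kτ) = e^(−0.05097 × 7.10) = 0.6964
R = 1 / (1 − 0.6964) = 3.294
Css,max = 40.6 × 3.294 ≈ 134 mg/L

134 mg/L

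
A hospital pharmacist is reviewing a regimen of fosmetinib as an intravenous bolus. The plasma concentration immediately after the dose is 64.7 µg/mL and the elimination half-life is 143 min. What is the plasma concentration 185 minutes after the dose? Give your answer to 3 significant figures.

26.4 µg/mL

k = ln 2 / 143 = 0.004847 min⁻¹
185 min is 1.294 half-lives, so C = 64.7 × (1/2)^1.294 = 64.7 × 0.4079 ≈ 26.4 µg/mL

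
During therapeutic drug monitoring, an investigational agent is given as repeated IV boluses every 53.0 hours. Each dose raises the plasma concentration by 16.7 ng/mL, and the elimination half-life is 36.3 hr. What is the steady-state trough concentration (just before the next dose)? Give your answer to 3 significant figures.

9.54 ng/mL

k = ln 2 / 36.3 = 0.01909 hr⁻¹
Fraction remaining after one interval: e^(−kτ) = e^(−0.01909 × 53.0) = 0.3635
R = 1 / (1 − 0.3635) = 1.571
Css,max = 16.7 × 1.571 = 26.24 ng/mL
Css,min = Css,max × e^(−kτ) = 26.24 × 0.3635 ≈ 9.54 ng/mL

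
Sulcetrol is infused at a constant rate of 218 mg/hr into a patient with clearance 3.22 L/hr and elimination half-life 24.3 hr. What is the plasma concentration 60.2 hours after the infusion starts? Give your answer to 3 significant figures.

Css = rate / CL = 218 / 3.22 = 67.70 µg/mL
k = ln 2 / 24.3 = 0.02852 hr⁻¹
C(t) = Css (1 − e^(−kt)) = 67.70 × (1 − e^(−1.717)) = 67.70 × 0.8204 ≈ 55.5 µg/mL

55.5 µg/mL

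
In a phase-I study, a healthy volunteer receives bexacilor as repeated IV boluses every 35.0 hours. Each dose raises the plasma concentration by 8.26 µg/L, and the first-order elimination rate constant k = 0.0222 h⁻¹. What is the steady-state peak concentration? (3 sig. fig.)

Fraction remaining after one interval: e^(−kτ) = e^(−0.02220 × 35.0) = 0.4598
R = 1 / (1 − 0.4598) = 1.851
Css,max = 8.26 × 1.851 ≈ 15.3 µg/L

15.3 µg/L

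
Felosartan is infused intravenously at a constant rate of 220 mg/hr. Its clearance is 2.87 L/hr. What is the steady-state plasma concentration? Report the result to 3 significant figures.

Css = infusion rate / CL = 220 / 2.87 ≈ 76.7 µg/mL

76.7 µg/mL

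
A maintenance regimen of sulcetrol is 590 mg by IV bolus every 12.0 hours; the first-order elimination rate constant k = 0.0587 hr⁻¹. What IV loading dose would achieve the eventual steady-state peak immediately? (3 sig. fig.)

1170 mg

Accumulation ratio R = 1 / (1 − e^(−kτ)) = 1 / (1 − e^(−0.05870×12.0)) = 1 / (1 − 0.4944) = 1.978
Loading dose = maintenance dose × R = 590 × 1.978 ≈ 1170 mg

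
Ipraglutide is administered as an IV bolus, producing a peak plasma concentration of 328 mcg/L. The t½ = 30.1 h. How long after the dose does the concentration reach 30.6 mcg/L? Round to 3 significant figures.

k = ln 2 / 30.1 = 0.02303 h⁻¹
C(t) = C₀ e^(−kt)  ⇒  t = ln(C₀/C) / k
t = ln(328/30.6) / 0.02303 = 2.372 / 0.02303 ≈ 103 hours

103 hours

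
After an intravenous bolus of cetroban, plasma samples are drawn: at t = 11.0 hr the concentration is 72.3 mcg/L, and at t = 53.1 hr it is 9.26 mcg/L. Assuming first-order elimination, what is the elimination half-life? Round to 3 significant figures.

k = ln(C₁/C₂) / (t₂ − t₁) = ln(72.3/9.26) / (53.1 − 11.0)
  = 2.055 / 42.10 = 0.04882 hr⁻¹
t½ = ln 2 / k = ln 2 / 0.04882 ≈ 14.2 hours

14.2 hours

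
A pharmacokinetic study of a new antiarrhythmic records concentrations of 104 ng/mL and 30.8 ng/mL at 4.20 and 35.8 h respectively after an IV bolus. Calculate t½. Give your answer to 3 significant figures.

18.0 hours

k = ln(C₁/C₂) / (t₂ − t₁) = ln(104/30.8) / (35.8 − 4.20)
  = 1.217 / 31.60 = 0.03851 h⁻¹
t½ = ln 2 / k = ln 2 / 0.03851 ≈ 18.0 hours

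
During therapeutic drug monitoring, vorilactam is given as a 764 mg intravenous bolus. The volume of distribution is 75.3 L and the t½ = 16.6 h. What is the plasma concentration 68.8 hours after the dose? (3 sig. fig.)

C₀ = dose / V = 764 / 75.3 = 10.15 µg/mL
k = ln 2 / 16.6 = 0.04176 h⁻¹
C(t) = C₀ e^(−kt) = 10.15 × e^(−0.04176 × 68.8) = 10.15 × e^(−2.873) = 10.15 × 0.05654 ≈ 0.574 µg/mL

0.574 µg/mL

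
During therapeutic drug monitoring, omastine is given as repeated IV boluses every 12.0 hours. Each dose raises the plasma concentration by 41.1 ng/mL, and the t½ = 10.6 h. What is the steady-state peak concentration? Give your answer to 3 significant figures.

75.6 ng/mL

k = ln 2 / 10.6 = 0.06539 h⁻¹
Fraction remaining after one interval: e^(−kτ) = e^(−0.06539 × 12.0) = 0.4563
R = 1 / (1 − 0.4563) = 1.839
Css,max = 41.1 × 1.839 ≈ 75.6 ng/mL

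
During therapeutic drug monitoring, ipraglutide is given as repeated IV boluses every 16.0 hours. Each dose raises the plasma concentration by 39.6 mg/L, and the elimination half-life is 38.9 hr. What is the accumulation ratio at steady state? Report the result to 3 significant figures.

k = ln 2 / 38.9 = 0.01782 hr⁻¹
Fraction remaining after one interval: e^(−kτ) = e^(−0.01782 × 16.0) = 0.7519
R = 1 / (1 − 0.7519) = 1 / 0.2481 ≈ 4.03

4.03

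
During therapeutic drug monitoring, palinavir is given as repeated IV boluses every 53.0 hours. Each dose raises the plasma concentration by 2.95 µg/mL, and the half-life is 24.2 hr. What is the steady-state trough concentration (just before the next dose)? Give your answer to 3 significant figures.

k = ln 2 / 24.2 = 0.02864 hr⁻¹
Fraction remaining after one interval: e^(−kτ) = e^(−0.02864 × 53.0) = 0.2191
R = 1 / (1 − 0.2191) = 1.281
Css,max = 2.95 × 1.281 = 3.778 µg/mL
Css,min = Css,max × e^(−kτ) = 3.778 × 0.2191 ≈ 0.828 µg/mL

0.828 µg/mL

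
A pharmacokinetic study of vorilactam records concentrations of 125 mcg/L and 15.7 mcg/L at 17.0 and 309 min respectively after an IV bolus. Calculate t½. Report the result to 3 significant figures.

97.6 minutes

k = ln(C₁/C₂) / (t₂ − t₁) = ln(125/15.7) / (309 − 17.0)
  = 2.075 / 292.0 = 0.007105 min⁻¹
t½ = ln 2 / k = ln 2 / 0.007105 ≈ 97.6 minutes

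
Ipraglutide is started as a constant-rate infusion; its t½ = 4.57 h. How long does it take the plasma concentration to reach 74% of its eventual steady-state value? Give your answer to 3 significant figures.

8.88 hours

k = ln 2 / 4.57 = 0.1517 h⁻¹
f = 1 − e^(−kt)  ⇒  t = −ln(1 − f) / k
t = −ln(1 − 0.74) / 0.1517 = 1.347 / 0.1517 ≈ 8.88 hours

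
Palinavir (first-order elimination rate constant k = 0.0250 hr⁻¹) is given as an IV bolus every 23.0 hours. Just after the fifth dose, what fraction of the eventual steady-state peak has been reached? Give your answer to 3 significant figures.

f_n = 1 − e^(−nkτ) = 1 − e^(−5 × 0.02500 × 23.0) = 1 − e^(−2.875) = 1 − 0.05642 ≈ 0.944

0.944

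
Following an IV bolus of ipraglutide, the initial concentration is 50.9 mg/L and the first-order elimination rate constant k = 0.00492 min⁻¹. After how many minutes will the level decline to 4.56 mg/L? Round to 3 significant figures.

490 minutes

C(t) = C₀ e^(−kt)  ⇒  t = ln(C₀/C) / k
t = ln(50.9/4.56) / 0.004920 = 2.413 / 0.004920 ≈ 490 minutes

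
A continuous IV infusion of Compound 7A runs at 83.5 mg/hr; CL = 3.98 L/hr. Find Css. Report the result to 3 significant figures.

21.0 mg/L

Css = infusion rate / CL = 83.5 / 3.98 ≈ 21.0 mg/L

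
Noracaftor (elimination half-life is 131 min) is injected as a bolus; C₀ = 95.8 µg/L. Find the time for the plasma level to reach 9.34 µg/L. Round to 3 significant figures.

k = ln 2 / 131 = 0.005291 min⁻¹
C(t) = C₀ e^(−kt)  ⇒  t = ln(C₀/C) / k
t = ln(95.8/9.34) / 0.005291 = 2.328 / 0.005291 ≈ 440 minutes

440 minutes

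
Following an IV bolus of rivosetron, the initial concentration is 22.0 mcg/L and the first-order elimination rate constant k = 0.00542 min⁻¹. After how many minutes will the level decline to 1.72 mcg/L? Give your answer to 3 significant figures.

470 minutes

C(t) = C₀ e^(−kt)  ⇒  t = ln(C₀/C) / k
t = ln(22.0/1.72) / 0.005420 = 2.549 / 0.005420 ≈ 470 minutes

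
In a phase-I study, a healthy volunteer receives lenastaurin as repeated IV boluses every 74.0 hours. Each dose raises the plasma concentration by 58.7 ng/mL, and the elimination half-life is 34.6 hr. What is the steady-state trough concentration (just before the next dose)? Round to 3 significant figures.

k = ln 2 / 34.6 = 0.02003 hr⁻¹
Fraction remaining after one interval: e^(−kτ) = e^(−0.02003 × 74.0) = 0.2271
R = 1 / (1 − 0.2271) = 1.294
Css,max = 58.7 × 1.294 = 75.95 ng/mL
Css,min = Css,max × e^(−kτ) = 75.95 × 0.2271 ≈ 17.2 ng/mL

17.2 ng/mL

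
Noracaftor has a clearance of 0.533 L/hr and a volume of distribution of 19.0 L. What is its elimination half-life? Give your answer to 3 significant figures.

24.7 hours

k = CL / V = 0.533 / 19.0 = 0.02805 hr⁻¹
t½ = ln 2 / k = ln 2 / 0.02805 ≈ 24.7 hours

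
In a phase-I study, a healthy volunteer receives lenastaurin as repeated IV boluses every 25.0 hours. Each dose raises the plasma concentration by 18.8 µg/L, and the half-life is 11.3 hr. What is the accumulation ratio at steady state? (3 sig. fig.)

1.28

k = ln 2 / 11.3 = 0.06134 hr⁻¹
Fraction remaining after one interval: e^(−kτ) = e^(−0.06134 × 25.0) = 0.2158
R = 1 / (1 − 0.2158) = 1 / 0.7842 ≈ 1.28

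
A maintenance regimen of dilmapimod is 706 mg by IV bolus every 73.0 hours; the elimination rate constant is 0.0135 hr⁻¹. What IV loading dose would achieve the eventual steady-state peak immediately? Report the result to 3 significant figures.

1130 mg

Accumulation ratio R = 1 / (1 − e^(−kτ)) = 1 / (1 − e^(−0.01350×73.0)) = 1 / (1 − 0.3733) = 1.596
Loading dose = maintenance dose × R = 706 × 1.596 ≈ 1130 mg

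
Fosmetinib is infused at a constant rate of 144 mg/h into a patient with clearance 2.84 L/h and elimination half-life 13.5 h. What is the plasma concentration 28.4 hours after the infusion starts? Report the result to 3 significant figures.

Css = rate / CL = 144 / 2.84 = 50.70 mg/L
k = ln 2 / 13.5 = 0.05134 h⁻¹
C(t) = Css (1 − e^(−kt)) = 50.70 × (1 − e^(−1.458)) = 50.70 × 0.7673 ≈ 38.9 mg/L

38.9 mg/L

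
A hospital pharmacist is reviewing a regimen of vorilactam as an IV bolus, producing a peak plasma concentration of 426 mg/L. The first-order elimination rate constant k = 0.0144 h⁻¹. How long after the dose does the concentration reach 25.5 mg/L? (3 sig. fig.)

C(t) = C₀ e^(−kt)  ⇒  t = ln(C₀/C) / k
t = ln(426/25.5) / 0.01440 = 2.816 / 0.01440 ≈ 196 hours

196 hours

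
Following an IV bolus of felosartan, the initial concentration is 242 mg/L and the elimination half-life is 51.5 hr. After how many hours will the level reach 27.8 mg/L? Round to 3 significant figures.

k = ln 2 / 51.5 = 0.01346 hr⁻¹
C(t) = C₀ e^(−kt)  ⇒  t = ln(C₀/C) / k
t = ln(242/27.8) / 0.01346 = 2.164 / 0.01346 ≈ 161 hours

161 hours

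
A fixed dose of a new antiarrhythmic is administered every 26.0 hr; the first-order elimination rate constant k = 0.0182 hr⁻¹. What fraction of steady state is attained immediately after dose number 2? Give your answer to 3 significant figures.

0.612

f_n = 1 − e^(−nkτ) = 1 − e^(−2 × 0.01820 × 26.0) = 1 − e^(−0.9464) = 1 − 0.3881 ≈ 0.612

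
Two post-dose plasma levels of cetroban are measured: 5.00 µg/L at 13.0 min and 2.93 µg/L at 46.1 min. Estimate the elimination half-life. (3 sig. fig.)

k = ln(C₁/C₂) / (t₂ − t₁) = ln(5.00/2.93) / (46.1 − 13.0)
  = 0.5344 / 33.10 = 0.01615 min⁻¹
t½ = ln 2 / k = ln 2 / 0.01615 ≈ 42.9 minutes

42.9 minutes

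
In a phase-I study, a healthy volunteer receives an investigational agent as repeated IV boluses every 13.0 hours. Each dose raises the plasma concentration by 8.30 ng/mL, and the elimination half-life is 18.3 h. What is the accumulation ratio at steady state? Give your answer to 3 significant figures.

k = ln 2 / 18.3 = 0.03788 h⁻¹
Fraction remaining after one interval: e^(−kτ) = e^(−0.03788 × 13.0) = 0.6112
R = 1 / (1 − 0.6112) = 1 / 0.3888 ≈ 2.57

2.57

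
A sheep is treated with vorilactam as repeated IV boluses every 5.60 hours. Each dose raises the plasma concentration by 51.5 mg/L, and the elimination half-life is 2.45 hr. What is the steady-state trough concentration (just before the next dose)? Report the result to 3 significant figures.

13.3 mg/L

k = ln 2 / 2.45 = 0.2829 hr⁻¹
Fraction remaining after one interval: e^(−kτ) = e^(−0.2829 × 5.60) = 0.2051
R = 1 / (1 − 0.2051) = 1.258
Css,max = 51.5 × 1.258 = 64.79 mg/L
Css,min = Css,max × e^(−kτ) = 64.79 × 0.2051 ≈ 13.3 mg/L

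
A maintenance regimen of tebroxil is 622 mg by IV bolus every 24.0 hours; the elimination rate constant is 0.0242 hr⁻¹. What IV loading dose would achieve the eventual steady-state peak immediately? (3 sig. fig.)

Accumulation ratio R = 1 / (1 − e^(−kτ)) = 1 / (1 − e^(−0.02420×24.0)) = 1 / (1 − 0.5595) = 2.270
Loading dose = maintenance dose × R = 622 × 2.270 ≈ 1410 mg

1410 mg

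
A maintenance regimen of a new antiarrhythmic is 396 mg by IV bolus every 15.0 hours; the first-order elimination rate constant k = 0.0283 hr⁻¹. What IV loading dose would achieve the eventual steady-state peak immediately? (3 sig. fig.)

1140 mg

Accumulation ratio R = 1 / (1 − e^(−kτ)) = 1 / (1 − e^(−0.02830×15.0)) = 1 / (1 − 0.6541) = 2.891
Loading dose = maintenance dose × R = 396 × 2.891 ≈ 1140 mg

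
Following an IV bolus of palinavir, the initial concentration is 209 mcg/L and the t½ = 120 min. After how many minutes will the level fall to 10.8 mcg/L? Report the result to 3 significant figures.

k = ln 2 / 120 = 0.005776 min⁻¹
C(t) = C₀ e^(−kt)  ⇒  t = ln(C₀/C) / k
t = ln(209/10.8) / 0.005776 = 2.963 / 0.005776 ≈ 513 minutes

513 minutes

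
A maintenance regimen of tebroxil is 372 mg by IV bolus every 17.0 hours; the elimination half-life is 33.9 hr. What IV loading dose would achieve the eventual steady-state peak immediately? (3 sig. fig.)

1270 mg

k = ln 2 / 33.9 = 0.02045 hr⁻¹
Accumulation ratio R = 1 / (1 − e^(−kτ)) = 1 / (1 − e^(−0.02045×17.0)) = 1 / (1 − 0.7064) = 3.406
Loading dose = maintenance dose × R = 372 × 3.406 ≈ 1270 mg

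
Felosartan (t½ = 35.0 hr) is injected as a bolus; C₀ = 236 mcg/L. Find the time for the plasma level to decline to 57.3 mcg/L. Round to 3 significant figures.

71.5 hours

k = ln 2 / 35.0 = 0.01980 hr⁻¹
C(t) = C₀ e^(−kt)  ⇒  t = ln(C₀/C) / k
t = ln(236/57.3) / 0.01980 = 1.416 / 0.01980 ≈ 71.5 hours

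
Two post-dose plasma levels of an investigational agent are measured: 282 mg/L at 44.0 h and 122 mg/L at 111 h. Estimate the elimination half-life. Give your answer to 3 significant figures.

55.4 hours

k = ln(C₁/C₂) / (t₂ − t₁) = ln(282/122) / (111 − 44.0)
  = 0.8379 / 67.00 = 0.01251 h⁻¹
t½ = ln 2 / k = ln 2 / 0.01251 ≈ 55.4 hours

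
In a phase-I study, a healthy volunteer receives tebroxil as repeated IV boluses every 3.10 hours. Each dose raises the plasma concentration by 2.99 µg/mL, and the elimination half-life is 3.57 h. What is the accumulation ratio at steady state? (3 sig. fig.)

k = ln 2 / 3.57 = 0.1942 h⁻¹
Fraction remaining after one interval: e^(−kτ) = e^(−0.1942 × 3.10) = 0.5478
R = 1 / (1 − 0.5478) = 1 / 0.4522 ≈ 2.21

2.21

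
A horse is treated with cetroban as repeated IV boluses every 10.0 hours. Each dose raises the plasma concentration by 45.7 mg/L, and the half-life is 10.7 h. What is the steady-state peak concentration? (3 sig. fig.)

k = ln 2 / 10.7 = 0.06478 h⁻¹
Fraction remaining after one interval: e^(−kτ) = e^(−0.06478 × 10.0) = 0.5232
R = 1 / (1 − 0.5232) = 2.097
Css,max = 45.7 × 2.097 ≈ 95.8 mg/L

95.8 mg/L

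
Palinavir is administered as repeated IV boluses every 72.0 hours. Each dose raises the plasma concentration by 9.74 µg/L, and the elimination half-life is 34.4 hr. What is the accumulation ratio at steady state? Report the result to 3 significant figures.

1.31

k = ln 2 / 34.4 = 0.02015 hr⁻¹
Fraction remaining after one interval: e^(−kτ) = e^(−0.02015 × 72.0) = 0.2344
R = 1 / (1 − 0.2344) = 1 / 0.7656 ≈ 1.31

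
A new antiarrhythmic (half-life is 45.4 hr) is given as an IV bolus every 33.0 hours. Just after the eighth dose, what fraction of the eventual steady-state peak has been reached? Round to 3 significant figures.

k = ln 2 / 45.4 = 0.01527 hr⁻¹
f_n = 1 − e^(−nkτ) = 1 − e^(−8 × 0.01527 × 33.0) = 1 − e^(−4.031) = 1 − 0.01776 ≈ 0.982

0.982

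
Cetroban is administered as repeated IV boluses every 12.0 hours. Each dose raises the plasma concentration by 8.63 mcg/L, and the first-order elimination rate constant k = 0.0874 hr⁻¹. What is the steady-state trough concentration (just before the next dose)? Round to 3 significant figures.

4.65 mcg/L

Fraction remaining after one interval: e^(−kτ) = e^(−0.08740 × 12.0) = 0.3504
R = 1 / (1 − 0.3504) = 1.539
Css,max = 8.63 × 1.539 = 13.28 mcg/L
Css,min = Css,max × e^(−kτ) = 13.28 × 0.3504 ≈ 4.65 mcg/L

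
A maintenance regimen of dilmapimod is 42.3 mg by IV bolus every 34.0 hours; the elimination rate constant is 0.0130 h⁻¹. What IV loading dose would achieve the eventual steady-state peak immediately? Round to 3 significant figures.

118 mg

Accumulation ratio R = 1 / (1 − e^(−kτ)) = 1 / (1 − e^(−0.01300×34.0)) = 1 / (1 − 0.6427) = 2.799
Loading dose = maintenance dose × R = 42.3 × 2.799 ≈ 118 mg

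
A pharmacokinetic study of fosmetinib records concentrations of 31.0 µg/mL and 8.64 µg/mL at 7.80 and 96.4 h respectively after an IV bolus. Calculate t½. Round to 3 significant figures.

k = ln(C₁/C₂) / (t₂ − t₁) = ln(31.0/8.64) / (96.4 − 7.80)
  = 1.278 / 88.60 = 0.01442 h⁻¹
t½ = ln 2 / k = ln 2 / 0.01442 ≈ 48.1 hours

48.1 hours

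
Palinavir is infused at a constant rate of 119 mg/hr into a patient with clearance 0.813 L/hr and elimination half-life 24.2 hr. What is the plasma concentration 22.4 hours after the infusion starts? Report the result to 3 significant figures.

Css = rate / CL = 119 / 0.813 = 146.4 µg/mL
k = ln 2 / 24.2 = 0.02864 hr⁻¹
C(t) = Css (1 − e^(−kt)) = 146.4 × (1 − e^(−0.6416)) = 146.4 × 0.4735 ≈ 69.3 µg/mL

69.3 µg/mL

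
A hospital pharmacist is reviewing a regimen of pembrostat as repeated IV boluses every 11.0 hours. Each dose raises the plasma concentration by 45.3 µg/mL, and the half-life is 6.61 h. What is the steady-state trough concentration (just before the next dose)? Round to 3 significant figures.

20.9 µg/mL

k = ln 2 / 6.61 = 0.1049 h⁻¹
Fraction remaining after one interval: e^(−kτ) = e^(−0.1049 × 11.0) = 0.3155
R = 1 / (1 − 0.3155) = 1.461
Css,max = 45.3 × 1.461 = 66.18 µg/mL
Css,min = Css,max × e^(−kτ) = 66.18 × 0.3155 ≈ 20.9 µg/mL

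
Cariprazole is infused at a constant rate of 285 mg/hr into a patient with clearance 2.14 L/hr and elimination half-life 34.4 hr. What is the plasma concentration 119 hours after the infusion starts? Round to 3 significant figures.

Css = rate / CL = 285 / 2.14 = 133.2 mg/L
k = ln 2 / 34.4 = 0.02015 hr⁻¹
C(t) = Css (1 − e^(−kt)) = 133.2 × (1 − e^(−2.398)) = 133.2 × 0.9091 ≈ 121 mg/L

121 mg/L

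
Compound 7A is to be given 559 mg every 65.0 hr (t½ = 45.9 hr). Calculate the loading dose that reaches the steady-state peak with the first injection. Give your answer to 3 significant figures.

894 mg

k = ln 2 / 45.9 = 0.01510 hr⁻¹
Accumulation ratio R = 1 / (1 − e^(−kτ)) = 1 / (1 − e^(−0.01510×65.0)) = 1 / (1 − 0.3747) = 1.599
Loading dose = maintenance dose × R = 559 × 1.599 ≈ 894 mg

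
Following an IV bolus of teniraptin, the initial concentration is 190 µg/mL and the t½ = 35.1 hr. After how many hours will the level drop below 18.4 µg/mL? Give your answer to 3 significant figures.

k = ln 2 / 35.1 = 0.01975 hr⁻¹
C(t) = C₀ e^(−kt)  ⇒  t = ln(C₀/C) / k
t = ln(190/18.4) / 0.01975 = 2.335 / 0.01975 ≈ 118 hours

118 hours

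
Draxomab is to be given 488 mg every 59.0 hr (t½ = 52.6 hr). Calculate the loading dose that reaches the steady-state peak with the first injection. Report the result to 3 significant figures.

903 mg

k = ln 2 / 52.6 = 0.01318 hr⁻¹
Accumulation ratio R = 1 / (1 − e^(−kτ)) = 1 / (1 − e^(−0.01318×59.0)) = 1 / (1 − 0.4596) = 1.850
Loading dose = maintenance dose × R = 488 × 1.850 ≈ 903 mg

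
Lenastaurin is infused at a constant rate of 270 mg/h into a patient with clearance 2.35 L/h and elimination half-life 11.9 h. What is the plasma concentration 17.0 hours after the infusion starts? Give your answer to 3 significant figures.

Css = rate / CL = 270 / 2.35 = 114.9 mg/L
k = ln 2 / 11.9 = 0.05825 h⁻¹
C(t) = Css (1 − e^(−kt)) = 114.9 × (1 − e^(−0.9902)) = 114.9 × 0.6285 ≈ 72.2 mg/L

72.2 mg/L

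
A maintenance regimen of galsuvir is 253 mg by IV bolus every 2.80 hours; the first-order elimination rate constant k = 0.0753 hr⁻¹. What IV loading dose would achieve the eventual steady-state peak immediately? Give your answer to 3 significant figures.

1330 mg

Accumulation ratio R = 1 / (1 − e^(−kτ)) = 1 / (1 − e^(−0.07530×2.80)) = 1 / (1 − 0.8099) = 5.260
Loading dose = maintenance dose × R = 253 × 5.260 ≈ 1330 mg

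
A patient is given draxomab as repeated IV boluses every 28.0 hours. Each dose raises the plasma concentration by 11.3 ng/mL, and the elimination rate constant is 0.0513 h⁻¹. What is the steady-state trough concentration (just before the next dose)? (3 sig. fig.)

3.53 ng/mL

Fraction remaining after one interval: e^(−kτ) = e^(−0.05130 × 28.0) = 0.2378
R = 1 / (1 − 0.2378) = 1.312
Css,max = 11.3 × 1.312 = 14.83 ng/mL
Css,min = Css,max × e^(−kτ) = 14.83 × 0.2378 ≈ 3.53 ng/mL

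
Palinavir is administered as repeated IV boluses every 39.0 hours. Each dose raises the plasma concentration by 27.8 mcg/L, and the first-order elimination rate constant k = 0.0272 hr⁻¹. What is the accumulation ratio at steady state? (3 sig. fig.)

Fraction remaining after one interval: e^(−kτ) = e^(−0.02720 × 39.0) = 0.3462
R = 1 / (1 − 0.3462) = 1 / 0.6538 ≈ 1.53

1.53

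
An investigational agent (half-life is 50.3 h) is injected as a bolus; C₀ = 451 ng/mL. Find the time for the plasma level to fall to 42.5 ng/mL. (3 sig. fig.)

171 hours

k = ln 2 / 50.3 = 0.01378 h⁻¹
C(t) = C₀ e^(−kt)  ⇒  t = ln(C₀/C) / k
t = ln(451/42.5) / 0.01378 = 2.362 / 0.01378 ≈ 171 hours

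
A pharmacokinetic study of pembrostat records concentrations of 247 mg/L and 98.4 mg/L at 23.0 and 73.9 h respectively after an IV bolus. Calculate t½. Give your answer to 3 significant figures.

k = ln(C₁/C₂) / (t₂ − t₁) = ln(247/98.4) / (73.9 − 23.0)
  = 0.9203 / 50.90 = 0.01808 h⁻¹
t½ = ln 2 / k = ln 2 / 0.01808 ≈ 38.3 hours

38.3 hours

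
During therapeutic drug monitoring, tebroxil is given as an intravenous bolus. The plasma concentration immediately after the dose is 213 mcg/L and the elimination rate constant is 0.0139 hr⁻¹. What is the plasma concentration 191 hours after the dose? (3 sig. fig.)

C(t) = C₀ e^(−kt) = 213 × e^(−0.01390 × 191) = 213 × e^(−2.655) = 213 × 0.07031 ≈ 15.0 mcg/L

15.0 mcg/L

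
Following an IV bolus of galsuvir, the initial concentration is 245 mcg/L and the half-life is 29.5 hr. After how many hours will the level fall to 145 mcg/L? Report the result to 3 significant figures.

k = ln 2 / 29.5 = 0.02350 hr⁻¹
C(t) = C₀ e^(−kt)  ⇒  t = ln(C₀/C) / k
t = ln(245/145) / 0.02350 = 0.5245 / 0.02350 ≈ 22.3 hours

22.3 hours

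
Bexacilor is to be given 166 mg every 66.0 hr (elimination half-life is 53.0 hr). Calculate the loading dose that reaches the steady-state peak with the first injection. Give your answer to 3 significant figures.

287 mg

k = ln 2 / 53.0 = 0.01308 hr⁻¹
Accumulation ratio R = 1 / (1 − e^(−kτ)) = 1 / (1 − e^(−0.01308×66.0)) = 1 / (1 − 0.4218) = 1.730
Loading dose = maintenance dose × R = 166 × 1.730 ≈ 287 mg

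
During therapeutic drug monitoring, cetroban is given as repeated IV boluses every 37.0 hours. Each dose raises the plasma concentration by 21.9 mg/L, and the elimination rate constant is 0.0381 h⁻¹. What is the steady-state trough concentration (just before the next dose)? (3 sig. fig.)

7.08 mg/L

Fraction remaining after one interval: e^(−kτ) = e^(−0.03810 × 37.0) = 0.2442
R = 1 / (1 − 0.2442) = 1.323
Css,max = 21.9 × 1.323 = 28.98 mg/L
Css,min = Css,max × e^(−kτ) = 28.98 × 0.2442 ≈ 7.08 mg/L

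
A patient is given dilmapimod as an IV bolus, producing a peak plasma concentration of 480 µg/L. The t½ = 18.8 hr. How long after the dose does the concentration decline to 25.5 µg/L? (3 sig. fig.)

79.6 hours

k = ln 2 / 18.8 = 0.03687 hr⁻¹
C(t) = C₀ e^(−kt)  ⇒  t = ln(C₀/C) / k
t = ln(480/25.5) / 0.03687 = 2.935 / 0.03687 ≈ 79.6 hours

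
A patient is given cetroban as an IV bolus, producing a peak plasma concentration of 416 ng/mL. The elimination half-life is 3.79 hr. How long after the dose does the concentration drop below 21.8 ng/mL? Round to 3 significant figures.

16.1 hours

k = ln 2 / 3.79 = 0.1829 hr⁻¹
C(t) = C₀ e^(−kt)  ⇒  t = ln(C₀/C) / k
t = ln(416/21.8) / 0.1829 = 2.949 / 0.1829 ≈ 16.1 hours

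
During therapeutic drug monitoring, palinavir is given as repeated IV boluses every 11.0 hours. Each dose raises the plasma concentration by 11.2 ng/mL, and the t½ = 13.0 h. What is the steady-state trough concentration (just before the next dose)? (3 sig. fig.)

14.0 ng/mL

k = ln 2 / 13.0 = 0.05332 h⁻¹
Fraction remaining after one interval: e^(−kτ) = e^(−0.05332 × 11.0) = 0.5563
R = 1 / (1 − 0.5563) = 2.254
Css,max = 11.2 × 2.254 = 25.24 ng/mL
Css,min = Css,max × e^(−kτ) = 25.24 × 0.5563 ≈ 14.0 ng/mL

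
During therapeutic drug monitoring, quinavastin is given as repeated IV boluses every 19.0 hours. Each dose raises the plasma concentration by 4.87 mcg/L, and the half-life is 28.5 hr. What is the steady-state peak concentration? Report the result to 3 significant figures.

13.2 mcg/L

k = ln 2 / 28.5 = 0.02432 hr⁻¹
Fraction remaining after one interval: e^(−kτ) = e^(−0.02432 × 19.0) = 0.6300
R = 1 / (1 − 0.6300) = 2.702
Css,max = 4.87 × 2.702 ≈ 13.2 mcg/L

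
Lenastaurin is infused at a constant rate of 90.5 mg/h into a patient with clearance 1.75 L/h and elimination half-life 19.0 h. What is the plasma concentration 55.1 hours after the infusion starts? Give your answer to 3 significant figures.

Css = rate / CL = 90.5 / 1.75 = 51.71 mg/L
k = ln 2 / 19.0 = 0.03648 h⁻¹
C(t) = Css (1 − e^(−kt)) = 51.71 × (1 − e^(−2.010)) = 51.71 × 0.8660 ≈ 44.8 mg/L

44.8 mg/L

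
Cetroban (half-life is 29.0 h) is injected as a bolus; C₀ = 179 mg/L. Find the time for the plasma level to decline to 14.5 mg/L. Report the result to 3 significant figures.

k = ln 2 / 29.0 = 0.02390 h⁻¹
C(t) = C₀ e^(−kt)  ⇒  t = ln(C₀/C) / k
t = ln(179/14.5) / 0.02390 = 2.513 / 0.02390 ≈ 105 hours

105 hours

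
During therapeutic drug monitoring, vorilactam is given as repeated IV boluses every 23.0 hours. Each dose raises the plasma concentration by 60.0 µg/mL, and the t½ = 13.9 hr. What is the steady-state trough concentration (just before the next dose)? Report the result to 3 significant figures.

k = ln 2 / 13.9 = 0.04987 hr⁻¹
Fraction remaining after one interval: e^(−kτ) = e^(−0.04987 × 23.0) = 0.3176
R = 1 / (1 − 0.3176) = 1.465
Css,max = 60.0 × 1.465 = 87.93 µg/mL
Css,min = Css,max × e^(−kτ) = 87.93 × 0.3176 ≈ 27.9 µg/mL

27.9 µg/mL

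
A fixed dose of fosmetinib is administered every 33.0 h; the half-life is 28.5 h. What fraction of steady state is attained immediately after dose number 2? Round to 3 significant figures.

k = ln 2 / 28.5 = 0.02432 h⁻¹
f_n = 1 − e^(−nkτ) = 1 − e^(−2 × 0.02432 × 33.0) = 1 − e^(−1.605) = 1 − 0.2009 ≈ 0.799

0.799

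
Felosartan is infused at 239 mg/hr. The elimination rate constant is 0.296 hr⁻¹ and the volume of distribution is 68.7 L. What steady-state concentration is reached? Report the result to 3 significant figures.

CL = k · V = 0.296 × 68.7 = 20.34 L/hr
Css = rate / CL = 239 / 20.34 ≈ 11.8 µg/mL

11.8 µg/mL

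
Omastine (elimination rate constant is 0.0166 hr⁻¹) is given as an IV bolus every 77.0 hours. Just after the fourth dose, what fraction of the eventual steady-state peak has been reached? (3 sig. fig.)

f_n = 1 − e^(−nkτ) = 1 − e^(−4 × 0.01660 × 77.0) = 1 − e^(−5.113) = 1 − 0.006019 ≈ 0.994

0.994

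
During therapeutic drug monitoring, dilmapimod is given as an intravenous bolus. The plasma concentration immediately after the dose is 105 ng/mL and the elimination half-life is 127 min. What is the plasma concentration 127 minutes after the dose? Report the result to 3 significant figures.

52.5 ng/mL

k = ln 2 / 127 = 0.005458 min⁻¹
C(t) = C₀ e^(−kt) = 105 × e^(−0.005458 × 127) = 105 × e^(−0.6931) = 105 × 0.5000 ≈ 52.5 ng/mL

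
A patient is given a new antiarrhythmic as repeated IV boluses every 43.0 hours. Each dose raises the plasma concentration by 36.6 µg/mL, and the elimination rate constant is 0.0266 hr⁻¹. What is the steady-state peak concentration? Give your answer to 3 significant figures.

53.7 µg/mL

Fraction remaining after one interval: e^(−kτ) = e^(−0.02660 × 43.0) = 0.3186
R = 1 / (1 − 0.3186) = 1.468
Css,max = 36.6 × 1.468 ≈ 53.7 µg/mL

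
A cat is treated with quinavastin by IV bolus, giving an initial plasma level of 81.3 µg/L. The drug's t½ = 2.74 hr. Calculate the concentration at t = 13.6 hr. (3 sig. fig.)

2.61 µg/L

k = ln 2 / 2.74 = 0.2530 hr⁻¹
C(t) = C₀ e^(−kt) = 81.3 × e^(−0.2530 × 13.6) = 81.3 × e^(−3.440) = 81.3 × 0.03205 ≈ 2.61 µg/L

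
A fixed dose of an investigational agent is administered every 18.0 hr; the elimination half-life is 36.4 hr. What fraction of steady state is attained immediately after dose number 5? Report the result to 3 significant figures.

0.820

k = ln 2 / 36.4 = 0.01904 hr⁻¹
f_n = 1 − e^(−nkτ) = 1 − e^(−5 × 0.01904 × 18.0) = 1 − e^(−1.714) = 1 − 0.1802 ≈ 0.820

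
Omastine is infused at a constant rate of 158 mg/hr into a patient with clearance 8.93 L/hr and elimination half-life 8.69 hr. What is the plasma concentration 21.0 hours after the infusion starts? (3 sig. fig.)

14.4 mg/L

Css = rate / CL = 158 / 8.93 = 17.69 mg/L
k = ln 2 / 8.69 = 0.07976 hr⁻¹
C(t) = Css (1 − e^(−kt)) = 17.69 × (1 − e^(−1.675)) = 17.69 × 0.8127 ≈ 14.4 mg/L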